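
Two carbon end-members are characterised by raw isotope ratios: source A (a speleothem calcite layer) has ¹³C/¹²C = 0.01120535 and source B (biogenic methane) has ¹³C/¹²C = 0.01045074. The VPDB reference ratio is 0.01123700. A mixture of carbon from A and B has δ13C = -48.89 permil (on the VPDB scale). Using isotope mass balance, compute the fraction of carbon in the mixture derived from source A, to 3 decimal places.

0.314

δ_A = (0.01120535/0.01123700 − 1)×1000 = (0.997183 − 1)×1000 = -2.817 permil
δ_B = (0.01045074/0.01123700 − 1)×1000 = (0.930029 − 1)×1000 = -69.971 permil
f_A = (δ_mix − δ_B)/(δ_A − δ_B) = (-48.89 − (-69.971))/(-2.817 − (-69.971))
f_A = 21.081 / 67.154 = 0.3139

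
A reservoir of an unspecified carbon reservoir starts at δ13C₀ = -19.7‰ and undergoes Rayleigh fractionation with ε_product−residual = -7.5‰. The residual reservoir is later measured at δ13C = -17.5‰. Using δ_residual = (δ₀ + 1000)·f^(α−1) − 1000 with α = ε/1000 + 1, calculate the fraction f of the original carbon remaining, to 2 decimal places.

0.74

α − 1 = ε/1000 = -0.0075
(δ_res + 1000)/(δ₀ + 1000) = (-17.5 + 1000)/(-19.7 + 1000) = 982.5/980.3 = 1.002244
f = 1.002244^(1/-0.0075) = exp(ln(1.002244)/-0.0075) = exp(0.00224/-0.0075)
f = exp(-0.2989) = 0.7416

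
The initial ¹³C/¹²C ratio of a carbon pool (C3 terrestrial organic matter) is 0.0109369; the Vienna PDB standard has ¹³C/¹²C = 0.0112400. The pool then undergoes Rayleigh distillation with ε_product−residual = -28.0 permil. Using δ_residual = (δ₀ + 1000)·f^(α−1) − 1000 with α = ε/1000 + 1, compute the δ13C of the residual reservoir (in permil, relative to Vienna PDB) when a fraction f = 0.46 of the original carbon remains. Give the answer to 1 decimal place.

-5.6 permil

δ₀ = (0.0109369/0.0112400 − 1)×1000 = (0.973034 − 1)×1000 = -26.966 permil
α − 1 = ε/1000 = -0.0280
f^(α−1) = 0.46^(-0.0280) = 1.021981
δ_res = (-26.966 + 1000) × 1.021981 − 1000 = 994.422 − 1000 = -5.58 permil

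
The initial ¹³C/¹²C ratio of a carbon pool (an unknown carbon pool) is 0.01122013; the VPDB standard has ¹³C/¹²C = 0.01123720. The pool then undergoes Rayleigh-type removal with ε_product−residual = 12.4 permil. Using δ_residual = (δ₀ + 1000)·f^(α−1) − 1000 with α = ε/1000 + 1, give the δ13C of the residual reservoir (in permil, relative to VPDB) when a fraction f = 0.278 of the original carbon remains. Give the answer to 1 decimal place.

δ₀ = (0.01122013/0.01123720 − 1)×1000 = (0.998481 − 1)×1000 = -1.519 permil
α − 1 = ε/1000 = 0.0124
f^(α−1) = 0.278^(0.0124) = 0.984252
δ_res = (-1.519 + 1000) × 0.984252 − 1000 = 982.757 − 1000 = -17.24 permil

-17.2 permil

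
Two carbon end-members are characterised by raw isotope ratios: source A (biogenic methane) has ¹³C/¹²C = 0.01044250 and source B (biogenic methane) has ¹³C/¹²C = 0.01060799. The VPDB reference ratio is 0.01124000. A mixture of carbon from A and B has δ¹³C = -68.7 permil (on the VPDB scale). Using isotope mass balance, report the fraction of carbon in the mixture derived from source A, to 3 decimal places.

δ_A = (0.01044250/0.01124000 − 1)×1000 = (0.929048 − 1)×1000 = -70.952 permil
δ_B = (0.01060799/0.01124000 − 1)×1000 = (0.943771 − 1)×1000 = -56.229 permil
f_A = (δ_mix − δ_B)/(δ_A − δ_B) = (-68.7 − (-56.229))/(-70.952 − (-56.229))
f_A = -12.471 / -14.723 = 0.8470

0.847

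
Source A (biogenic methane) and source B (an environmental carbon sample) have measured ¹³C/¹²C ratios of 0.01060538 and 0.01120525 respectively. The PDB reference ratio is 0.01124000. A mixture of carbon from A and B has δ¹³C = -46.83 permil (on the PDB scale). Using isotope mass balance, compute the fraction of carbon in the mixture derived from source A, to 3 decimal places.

0.820

δ_A = (0.01060538/0.01124000 − 1)×1000 = (0.943539 − 1)×1000 = -56.461 permil
δ_B = (0.01120525/0.01124000 − 1)×1000 = (0.996908 − 1)×1000 = -3.092 permil
f_A = (δ_mix − δ_B)/(δ_A − δ_B) = (-46.83 − (-3.092))/(-56.461 − (-3.092))
f_A = -43.738 / -53.369 = 0.8195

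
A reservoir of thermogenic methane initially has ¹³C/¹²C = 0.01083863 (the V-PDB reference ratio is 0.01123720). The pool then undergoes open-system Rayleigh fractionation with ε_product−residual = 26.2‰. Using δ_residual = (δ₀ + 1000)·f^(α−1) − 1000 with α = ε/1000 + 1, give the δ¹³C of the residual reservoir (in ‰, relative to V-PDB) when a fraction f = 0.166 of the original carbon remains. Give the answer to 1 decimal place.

δ₀ = (0.01083863/0.01123720 − 1)×1000 = (0.964531 − 1)×1000 = -35.469‰
α − 1 = ε/1000 = 0.0262
f^(α−1) = 0.166^(0.0262) = 0.954041
δ_res = (-35.469 + 1000) × 0.954041 − 1000 = 920.202 − 1000 = -79.80‰

-79.8‰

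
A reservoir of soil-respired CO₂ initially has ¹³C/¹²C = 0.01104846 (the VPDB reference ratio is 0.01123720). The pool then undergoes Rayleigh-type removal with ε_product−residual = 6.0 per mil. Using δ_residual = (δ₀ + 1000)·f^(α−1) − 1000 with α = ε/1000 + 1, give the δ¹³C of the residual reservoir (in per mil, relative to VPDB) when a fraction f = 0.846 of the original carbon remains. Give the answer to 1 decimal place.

-17.8 per mil

δ₀ = (0.01104846/0.01123720 − 1)×1000 = (0.983204 − 1)×1000 = -16.796 per mil
α − 1 = ε/1000 = 0.0060
f^(α−1) = 0.846^(0.0060) = 0.998997
δ_res = (-16.796 + 1000) × 0.998997 − 1000 = 982.218 − 1000 = -17.78 per mil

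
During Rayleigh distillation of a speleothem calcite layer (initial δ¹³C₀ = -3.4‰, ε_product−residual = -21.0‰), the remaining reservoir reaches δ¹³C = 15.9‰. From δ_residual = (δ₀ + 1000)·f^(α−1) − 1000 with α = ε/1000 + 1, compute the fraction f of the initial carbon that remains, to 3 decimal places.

α − 1 = ε/1000 = -0.0210
(δ_res + 1000)/(δ₀ + 1000) = (15.9 + 1000)/(-3.4 + 1000) = 1015.9/996.6 = 1.019366
f = 1.019366^(1/-0.0210) = exp(ln(1.019366)/-0.0210) = exp(0.01918/-0.0210)
f = exp(-0.9134) = 0.4012

0.401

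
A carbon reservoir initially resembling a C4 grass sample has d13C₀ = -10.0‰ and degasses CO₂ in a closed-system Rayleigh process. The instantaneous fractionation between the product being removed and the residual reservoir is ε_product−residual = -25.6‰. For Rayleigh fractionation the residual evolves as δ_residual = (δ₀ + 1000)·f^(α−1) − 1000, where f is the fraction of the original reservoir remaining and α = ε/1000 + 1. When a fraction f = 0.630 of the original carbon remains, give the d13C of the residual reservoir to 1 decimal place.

Rayleigh residual: δ_res = (δ₀ + 1000)·f^(α−1) − 1000
α = ε/1000 + 1 = 0.97440, so α − 1 = -0.02560
f^(α−1) = 0.630^(-0.02560) = 1.011898
δ_res = (-10.0 + 1000) × 1.011898 − 1000 = 1001.779 − 1000 = 1.78‰

1.8‰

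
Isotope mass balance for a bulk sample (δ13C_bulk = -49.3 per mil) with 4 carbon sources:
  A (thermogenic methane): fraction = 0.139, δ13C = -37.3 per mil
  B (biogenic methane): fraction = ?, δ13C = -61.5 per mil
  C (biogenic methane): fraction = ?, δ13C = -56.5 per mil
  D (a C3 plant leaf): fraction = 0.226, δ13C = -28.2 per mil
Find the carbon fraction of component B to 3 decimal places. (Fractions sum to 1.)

Let f_B and f_C be the unknown fractions; fractions sum to 1 so f_B + f_C = 0.635.
Mass balance: Σ fᵢ·δᵢ = δ_bulk ⇒ f_B·(-61.5) + f_C·(-56.5) = -49.3 − (-11.558) = -37.742
Substitute f_C = 0.635 − f_B:
f_B·(-61.5 − -56.5) = -37.742 − 0.635×(-56.5) = -1.865
f_B = -1.865 / -5.0 = 0.3729

0.373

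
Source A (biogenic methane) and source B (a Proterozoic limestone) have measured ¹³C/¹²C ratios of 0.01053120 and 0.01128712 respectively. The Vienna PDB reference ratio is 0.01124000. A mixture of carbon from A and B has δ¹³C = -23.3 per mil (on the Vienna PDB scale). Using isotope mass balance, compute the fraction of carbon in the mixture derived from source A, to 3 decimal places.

δ_A = (0.01053120/0.01124000 − 1)×1000 = (0.936940 − 1)×1000 = -63.060 per mil
δ_B = (0.01128712/0.01124000 − 1)×1000 = (1.004192 − 1)×1000 = 4.192 per mil
f_A = (δ_mix − δ_B)/(δ_A − δ_B) = (-23.3 − (4.192))/(-63.060 − (4.192))
f_A = -27.492 / -67.253 = 0.4088

0.409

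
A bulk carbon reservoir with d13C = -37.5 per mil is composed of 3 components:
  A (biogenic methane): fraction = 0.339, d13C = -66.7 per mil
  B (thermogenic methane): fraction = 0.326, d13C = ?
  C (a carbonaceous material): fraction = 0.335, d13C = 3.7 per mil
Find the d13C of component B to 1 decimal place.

-49.5 per mil

Isotope mass balance: δ_bulk = Σ fᵢ·δᵢ.
-37.5 = 0.339×(-66.7) + 0.326×δ_B + 0.335×(3.7)
0.326·δ_B = -37.5 − (-21.372) = -16.128
δ_B = -16.128 / 0.326 = -49.47 per mil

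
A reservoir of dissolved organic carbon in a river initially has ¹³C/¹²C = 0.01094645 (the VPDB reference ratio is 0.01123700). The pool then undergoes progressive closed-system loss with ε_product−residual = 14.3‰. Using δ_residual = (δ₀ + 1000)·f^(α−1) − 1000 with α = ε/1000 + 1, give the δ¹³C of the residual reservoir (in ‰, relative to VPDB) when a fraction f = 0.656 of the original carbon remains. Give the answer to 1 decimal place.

δ₀ = (0.01094645/0.01123700 − 1)×1000 = (0.974143 − 1)×1000 = -25.857‰
α − 1 = ε/1000 = 0.0143
f^(α−1) = 0.656^(0.0143) = 0.993989
δ_res = (-25.857 + 1000) × 0.993989 − 1000 = 968.288 − 1000 = -31.71‰

-31.7‰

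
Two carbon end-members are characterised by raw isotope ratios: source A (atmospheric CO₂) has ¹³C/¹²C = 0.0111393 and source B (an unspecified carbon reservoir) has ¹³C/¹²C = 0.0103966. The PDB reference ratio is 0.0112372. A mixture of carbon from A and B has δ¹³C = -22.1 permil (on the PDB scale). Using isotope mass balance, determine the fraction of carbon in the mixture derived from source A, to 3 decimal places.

0.797

δ_A = (0.0111393/0.0112372 − 1)×1000 = (0.991288 − 1)×1000 = -8.712 permil
δ_B = (0.0103966/0.0112372 − 1)×1000 = (0.925195 − 1)×1000 = -74.805 permil
f_A = (δ_mix − δ_B)/(δ_A − δ_B) = (-22.1 − (-74.805))/(-8.712 − (-74.805))
f_A = 52.705 / 66.093 = 0.7974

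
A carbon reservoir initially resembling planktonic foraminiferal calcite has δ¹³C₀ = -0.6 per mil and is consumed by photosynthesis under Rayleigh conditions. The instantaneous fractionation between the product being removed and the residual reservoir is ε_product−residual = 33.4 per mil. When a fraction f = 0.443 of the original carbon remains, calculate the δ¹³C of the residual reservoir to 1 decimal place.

-27.4 per mil

Rayleigh residual: δ_res = (δ₀ + 1000)·f^(α−1) − 1000
α = ε/1000 + 1 = 1.03340, so α − 1 = 0.03340
f^(α−1) = 0.443^(0.03340) = 0.973173
δ_res = (-0.6 + 1000) × 0.973173 − 1000 = 972.589 − 1000 = -27.41 per mil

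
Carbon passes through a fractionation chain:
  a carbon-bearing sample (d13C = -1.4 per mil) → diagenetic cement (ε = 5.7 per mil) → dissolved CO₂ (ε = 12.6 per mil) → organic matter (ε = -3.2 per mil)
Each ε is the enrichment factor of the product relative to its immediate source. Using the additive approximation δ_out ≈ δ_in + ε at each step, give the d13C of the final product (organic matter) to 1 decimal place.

13.7 per mil

step 1: δ ≈ -1.4 + (5.7) = 4.3 per mil
step 2: δ ≈ 4.3 + (12.6) = 16.9 per mil
step 3: δ ≈ 16.9 + (-3.2) = 13.7 per mil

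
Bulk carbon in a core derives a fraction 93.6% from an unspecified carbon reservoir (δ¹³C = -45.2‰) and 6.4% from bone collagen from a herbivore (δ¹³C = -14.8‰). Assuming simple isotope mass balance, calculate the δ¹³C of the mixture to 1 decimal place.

-43.3‰

δ_mix = f_A·δ_A + f_B·δ_B
δ_mix = 0.936 × (-45.2) + 0.064 × (-14.8)
δ_mix = -42.31 + -0.95 = -43.25‰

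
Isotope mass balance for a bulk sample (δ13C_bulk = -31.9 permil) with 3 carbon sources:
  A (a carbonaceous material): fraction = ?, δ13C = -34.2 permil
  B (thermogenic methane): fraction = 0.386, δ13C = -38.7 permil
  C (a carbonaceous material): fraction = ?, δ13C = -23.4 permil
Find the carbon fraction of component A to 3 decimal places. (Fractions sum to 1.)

0.240

Let f_A and f_C be the unknown fractions; fractions sum to 1 so f_A + f_C = 0.614.
Mass balance: Σ fᵢ·δᵢ = δ_bulk ⇒ f_A·(-34.2) + f_C·(-23.4) = -31.9 − (-14.938) = -16.962
Substitute f_C = 0.614 − f_A:
f_A·(-34.2 − -23.4) = -16.962 − 0.614×(-23.4) = -2.594
f_A = -2.594 / -10.8 = 0.2402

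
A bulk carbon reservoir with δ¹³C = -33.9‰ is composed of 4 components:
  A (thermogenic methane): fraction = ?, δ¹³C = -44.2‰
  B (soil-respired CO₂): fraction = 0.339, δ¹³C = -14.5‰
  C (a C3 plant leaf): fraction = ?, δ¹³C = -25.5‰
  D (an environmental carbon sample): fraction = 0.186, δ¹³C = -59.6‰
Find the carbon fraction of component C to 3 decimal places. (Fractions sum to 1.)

0.166

Let f_C and f_A be the unknown fractions; fractions sum to 1 so f_C + f_A = 0.475.
Mass balance: Σ fᵢ·δᵢ = δ_bulk ⇒ f_C·(-25.5) + f_A·(-44.2) = -33.9 − (-16.001) = -17.899
Substitute f_A = 0.475 − f_C:
f_C·(-25.5 − -44.2) = -17.899 − 0.475×(-44.2) = 3.096
f_C = 3.096 / 18.7 = 0.1656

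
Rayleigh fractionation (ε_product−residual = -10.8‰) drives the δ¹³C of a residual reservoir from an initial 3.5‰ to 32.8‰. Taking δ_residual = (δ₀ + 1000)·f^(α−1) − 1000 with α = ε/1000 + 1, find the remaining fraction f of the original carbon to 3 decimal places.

0.070

α − 1 = ε/1000 = -0.0108
(δ_res + 1000)/(δ₀ + 1000) = (32.8 + 1000)/(3.5 + 1000) = 1032.8/1003.5 = 1.029198
f = 1.029198^(1/-0.0108) = exp(ln(1.029198)/-0.0108) = exp(0.02878/-0.0108)
f = exp(-2.6648) = 0.0696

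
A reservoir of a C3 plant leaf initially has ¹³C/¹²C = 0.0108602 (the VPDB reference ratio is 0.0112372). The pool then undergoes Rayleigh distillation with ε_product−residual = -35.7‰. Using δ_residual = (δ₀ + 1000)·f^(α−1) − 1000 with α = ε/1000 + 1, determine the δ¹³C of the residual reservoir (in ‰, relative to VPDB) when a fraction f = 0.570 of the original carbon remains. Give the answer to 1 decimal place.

-14.0‰

δ₀ = (0.0108602/0.0112372 − 1)×1000 = (0.966451 − 1)×1000 = -33.549‰
α − 1 = ε/1000 = -0.0357
f^(α−1) = 0.570^(-0.0357) = 1.020270
δ_res = (-33.549 + 1000) × 1.020270 − 1000 = 986.041 − 1000 = -13.96‰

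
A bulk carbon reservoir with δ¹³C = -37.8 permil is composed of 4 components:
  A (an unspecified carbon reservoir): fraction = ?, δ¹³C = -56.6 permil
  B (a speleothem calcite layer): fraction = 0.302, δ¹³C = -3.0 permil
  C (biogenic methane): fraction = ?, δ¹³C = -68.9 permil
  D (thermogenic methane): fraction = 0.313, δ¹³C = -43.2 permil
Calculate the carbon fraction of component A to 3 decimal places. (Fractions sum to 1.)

Let f_A and f_C be the unknown fractions; fractions sum to 1 so f_A + f_C = 0.385.
Mass balance: Σ fᵢ·δᵢ = δ_bulk ⇒ f_A·(-56.6) + f_C·(-68.9) = -37.8 − (-14.428) = -23.372
Substitute f_C = 0.385 − f_A:
f_A·(-56.6 − -68.9) = -23.372 − 0.385×(-68.9) = 3.154
f_A = 3.154 / 12.3 = 0.2564

0.256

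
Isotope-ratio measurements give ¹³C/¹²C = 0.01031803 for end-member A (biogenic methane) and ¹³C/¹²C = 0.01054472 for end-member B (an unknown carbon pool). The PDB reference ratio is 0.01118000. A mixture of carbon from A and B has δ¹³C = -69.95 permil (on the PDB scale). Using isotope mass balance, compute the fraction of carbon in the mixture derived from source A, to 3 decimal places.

δ_A = (0.01031803/0.01118000 − 1)×1000 = (0.922901 − 1)×1000 = -77.099 permil
δ_B = (0.01054472/0.01118000 − 1)×1000 = (0.943177 − 1)×1000 = -56.823 permil
f_A = (δ_mix − δ_B)/(δ_A − δ_B) = (-69.95 − (-56.823))/(-77.099 − (-56.823))
f_A = -13.127 / -20.276 = 0.6474

0.647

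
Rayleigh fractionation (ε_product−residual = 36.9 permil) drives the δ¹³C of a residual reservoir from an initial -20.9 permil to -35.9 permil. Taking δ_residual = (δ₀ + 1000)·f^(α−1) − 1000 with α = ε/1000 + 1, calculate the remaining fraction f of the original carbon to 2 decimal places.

0.66

α − 1 = ε/1000 = 0.0369
(δ_res + 1000)/(δ₀ + 1000) = (-35.9 + 1000)/(-20.9 + 1000) = 964.1/979.1 = 0.984680
f = 0.984680^(1/0.0369) = exp(ln(0.984680)/0.0369) = exp(-0.01544/0.0369)
f = exp(-0.4184) = 0.6581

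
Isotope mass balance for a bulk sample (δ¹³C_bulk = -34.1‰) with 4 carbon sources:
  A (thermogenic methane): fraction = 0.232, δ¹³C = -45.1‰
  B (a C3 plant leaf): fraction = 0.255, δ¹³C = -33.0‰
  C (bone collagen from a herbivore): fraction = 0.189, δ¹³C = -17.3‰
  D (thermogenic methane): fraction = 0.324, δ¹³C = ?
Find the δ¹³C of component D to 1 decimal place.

Isotope mass balance: δ_bulk = Σ fᵢ·δᵢ.
-34.1 = 0.232×(-45.1) + 0.255×(-33.0) + 0.189×(-17.3) + 0.324×δ_D
0.324·δ_D = -34.1 − (-22.148) = -11.952
δ_D = -11.952 / 0.324 = -36.89‰

-36.9‰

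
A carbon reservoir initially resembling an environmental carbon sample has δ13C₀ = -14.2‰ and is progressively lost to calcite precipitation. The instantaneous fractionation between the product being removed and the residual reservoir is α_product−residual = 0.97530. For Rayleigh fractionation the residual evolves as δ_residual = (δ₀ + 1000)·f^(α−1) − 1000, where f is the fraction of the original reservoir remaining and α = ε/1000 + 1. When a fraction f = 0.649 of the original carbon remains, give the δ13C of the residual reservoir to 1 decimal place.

Rayleigh residual: δ_res = (δ₀ + 1000)·f^(α−1) − 1000
α − 1 = -0.02470
f^(α−1) = 0.649^(-0.02470) = 1.010736
δ_res = (-14.2 + 1000) × 1.010736 − 1000 = 996.383 − 1000 = -3.62‰

-3.6‰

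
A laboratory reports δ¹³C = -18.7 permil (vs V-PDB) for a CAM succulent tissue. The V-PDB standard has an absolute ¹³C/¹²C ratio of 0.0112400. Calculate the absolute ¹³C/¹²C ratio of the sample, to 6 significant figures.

R_sample = R_standard × (δ¹³C/1000 + 1)
R_sample = 0.0112400 × (-18.7/1000 + 1) = 0.0112400 × 0.981300
R_sample = 0.0110298

0.0110298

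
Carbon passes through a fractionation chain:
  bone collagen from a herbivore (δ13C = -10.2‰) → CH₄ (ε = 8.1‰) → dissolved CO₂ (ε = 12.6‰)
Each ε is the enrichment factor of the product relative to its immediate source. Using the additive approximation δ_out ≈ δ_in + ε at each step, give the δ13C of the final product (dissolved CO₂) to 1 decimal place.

10.5‰

step 1: δ ≈ -10.2 + (8.1) = -2.1‰
step 2: δ ≈ -2.1 + (12.6) = 10.5‰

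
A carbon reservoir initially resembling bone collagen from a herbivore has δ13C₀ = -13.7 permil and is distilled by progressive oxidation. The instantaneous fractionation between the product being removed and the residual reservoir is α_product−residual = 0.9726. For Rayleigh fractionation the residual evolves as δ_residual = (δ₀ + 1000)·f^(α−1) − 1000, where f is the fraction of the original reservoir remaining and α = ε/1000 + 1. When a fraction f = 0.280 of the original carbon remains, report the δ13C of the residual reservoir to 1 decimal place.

21.3 permil

Rayleigh residual: δ_res = (δ₀ + 1000)·f^(α−1) − 1000
α − 1 = -0.02740
f^(α−1) = 0.280^(-0.02740) = 1.035495
δ_res = (-13.7 + 1000) × 1.035495 − 1000 = 1021.308 − 1000 = 21.31 permil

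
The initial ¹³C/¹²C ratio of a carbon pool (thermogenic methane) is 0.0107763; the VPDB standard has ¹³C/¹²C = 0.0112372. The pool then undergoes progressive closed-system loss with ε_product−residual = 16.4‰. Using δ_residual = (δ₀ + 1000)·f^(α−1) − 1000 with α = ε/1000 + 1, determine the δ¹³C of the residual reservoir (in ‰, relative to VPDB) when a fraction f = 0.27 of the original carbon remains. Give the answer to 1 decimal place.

δ₀ = (0.0107763/0.0112372 − 1)×1000 = (0.958984 − 1)×1000 = -41.016‰
α − 1 = ε/1000 = 0.0164
f^(α−1) = 0.27^(0.0164) = 0.978756
δ_res = (-41.016 + 1000) × 0.978756 − 1000 = 938.612 − 1000 = -61.39‰

-61.4‰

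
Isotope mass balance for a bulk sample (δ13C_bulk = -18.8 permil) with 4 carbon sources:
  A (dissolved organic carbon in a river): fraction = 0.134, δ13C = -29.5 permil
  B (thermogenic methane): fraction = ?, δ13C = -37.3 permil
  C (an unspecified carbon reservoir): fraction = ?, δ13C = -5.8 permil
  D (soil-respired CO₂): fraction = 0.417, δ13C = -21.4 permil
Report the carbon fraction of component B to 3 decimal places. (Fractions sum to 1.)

Let f_B and f_C be the unknown fractions; fractions sum to 1 so f_B + f_C = 0.449.
Mass balance: Σ fᵢ·δᵢ = δ_bulk ⇒ f_B·(-37.3) + f_C·(-5.8) = -18.8 − (-12.877) = -5.923
Substitute f_C = 0.449 − f_B:
f_B·(-37.3 − -5.8) = -5.923 − 0.449×(-5.8) = -3.319
f_B = -3.319 / -31.5 = 0.1054

0.105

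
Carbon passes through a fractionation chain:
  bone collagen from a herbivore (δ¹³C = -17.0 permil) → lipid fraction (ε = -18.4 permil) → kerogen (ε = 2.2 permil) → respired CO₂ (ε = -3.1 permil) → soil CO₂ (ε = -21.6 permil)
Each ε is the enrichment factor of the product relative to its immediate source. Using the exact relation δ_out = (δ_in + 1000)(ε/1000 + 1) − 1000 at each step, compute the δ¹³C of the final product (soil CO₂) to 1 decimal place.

step 1: δ = (-17.00 + 1000)·(-18.4/1000 + 1) − 1000 = -35.09 permil
step 2: δ = (-35.09 + 1000)·(2.2/1000 + 1) − 1000 = -32.96 permil
step 3: δ = (-32.96 + 1000)·(-3.1/1000 + 1) − 1000 = -35.96 permil
step 4: δ = (-35.96 + 1000)·(-21.6/1000 + 1) − 1000 = -56.79 permil

-56.8 permil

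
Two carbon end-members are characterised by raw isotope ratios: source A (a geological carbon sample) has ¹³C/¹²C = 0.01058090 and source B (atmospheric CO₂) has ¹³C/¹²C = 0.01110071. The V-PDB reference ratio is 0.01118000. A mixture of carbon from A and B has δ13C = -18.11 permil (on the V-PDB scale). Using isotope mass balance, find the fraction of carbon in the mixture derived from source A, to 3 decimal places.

0.237

δ_A = (0.01058090/0.01118000 − 1)×1000 = (0.946413 − 1)×1000 = -53.587 permil
δ_B = (0.01110071/0.01118000 − 1)×1000 = (0.992908 − 1)×1000 = -7.092 permil
f_A = (δ_mix − δ_B)/(δ_A − δ_B) = (-18.11 − (-7.092))/(-53.587 − (-7.092))
f_A = -11.018 / -46.495 = 0.2370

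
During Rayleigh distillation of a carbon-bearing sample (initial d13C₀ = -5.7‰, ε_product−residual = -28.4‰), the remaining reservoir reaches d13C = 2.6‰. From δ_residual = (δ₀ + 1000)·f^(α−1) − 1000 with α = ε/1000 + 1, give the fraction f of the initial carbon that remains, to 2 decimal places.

0.75

α − 1 = ε/1000 = -0.0284
(δ_res + 1000)/(δ₀ + 1000) = (2.6 + 1000)/(-5.7 + 1000) = 1002.6/994.3 = 1.008348
f = 1.008348^(1/-0.0284) = exp(ln(1.008348)/-0.0284) = exp(0.00831/-0.0284)
f = exp(-0.2927) = 0.7462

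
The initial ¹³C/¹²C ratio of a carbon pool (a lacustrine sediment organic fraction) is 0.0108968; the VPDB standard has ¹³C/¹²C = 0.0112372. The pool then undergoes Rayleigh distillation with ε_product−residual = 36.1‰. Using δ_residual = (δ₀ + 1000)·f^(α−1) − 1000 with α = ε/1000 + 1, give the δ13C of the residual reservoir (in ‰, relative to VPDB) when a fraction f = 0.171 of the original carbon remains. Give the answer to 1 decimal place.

δ₀ = (0.0108968/0.0112372 − 1)×1000 = (0.969708 − 1)×1000 = -30.292‰
α − 1 = ε/1000 = 0.0361
f^(α−1) = 0.171^(0.0361) = 0.938234
δ_res = (-30.292 + 1000) × 0.938234 − 1000 = 909.813 − 1000 = -90.19‰

-90.2‰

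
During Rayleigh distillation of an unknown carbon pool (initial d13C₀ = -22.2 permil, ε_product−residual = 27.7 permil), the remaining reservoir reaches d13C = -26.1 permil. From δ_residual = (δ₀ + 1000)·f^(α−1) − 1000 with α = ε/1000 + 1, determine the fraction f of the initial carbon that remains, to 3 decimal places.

0.866

α − 1 = ε/1000 = 0.0277
(δ_res + 1000)/(δ₀ + 1000) = (-26.1 + 1000)/(-22.2 + 1000) = 973.9/977.8 = 0.996011
f = 0.996011^(1/0.0277) = exp(ln(0.996011)/0.0277) = exp(-0.00400/0.0277)
f = exp(-0.1443) = 0.8656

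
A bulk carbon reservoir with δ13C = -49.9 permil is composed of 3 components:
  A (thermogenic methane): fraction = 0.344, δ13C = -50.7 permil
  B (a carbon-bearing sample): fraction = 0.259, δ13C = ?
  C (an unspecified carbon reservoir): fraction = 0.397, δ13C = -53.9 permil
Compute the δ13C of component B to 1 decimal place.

-42.7 permil

Isotope mass balance: δ_bulk = Σ fᵢ·δᵢ.
-49.9 = 0.344×(-50.7) + 0.259×δ_B + 0.397×(-53.9)
0.259·δ_B = -49.9 − (-38.839) = -11.061
δ_B = -11.061 / 0.259 = -42.71 permil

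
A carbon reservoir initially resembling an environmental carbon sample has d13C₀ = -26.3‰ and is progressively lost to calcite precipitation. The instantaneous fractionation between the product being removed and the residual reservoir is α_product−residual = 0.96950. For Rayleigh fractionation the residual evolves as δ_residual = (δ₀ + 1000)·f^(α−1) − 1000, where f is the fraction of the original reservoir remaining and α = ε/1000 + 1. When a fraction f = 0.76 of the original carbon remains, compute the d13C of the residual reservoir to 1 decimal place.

Rayleigh residual: δ_res = (δ₀ + 1000)·f^(α−1) − 1000
α − 1 = -0.03050
f^(α−1) = 0.76^(-0.03050) = 1.008405
δ_res = (-26.3 + 1000) × 1.008405 − 1000 = 981.884 − 1000 = -18.12‰

-18.1‰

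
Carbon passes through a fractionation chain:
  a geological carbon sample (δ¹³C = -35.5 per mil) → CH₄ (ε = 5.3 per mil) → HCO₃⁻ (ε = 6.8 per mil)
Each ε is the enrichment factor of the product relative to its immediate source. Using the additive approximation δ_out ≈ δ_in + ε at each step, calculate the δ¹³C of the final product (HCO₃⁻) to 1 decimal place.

-23.4 per mil

step 1: δ ≈ -35.5 + (5.3) = -30.2 per mil
step 2: δ ≈ -30.2 + (6.8) = -23.4 per mil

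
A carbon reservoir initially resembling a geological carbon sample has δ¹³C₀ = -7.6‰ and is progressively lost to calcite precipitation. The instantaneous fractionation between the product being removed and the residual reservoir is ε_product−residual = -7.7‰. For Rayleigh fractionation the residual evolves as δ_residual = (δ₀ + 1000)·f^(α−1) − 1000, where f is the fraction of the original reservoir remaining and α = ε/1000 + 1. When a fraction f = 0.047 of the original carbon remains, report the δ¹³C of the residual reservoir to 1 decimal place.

16.0‰

Rayleigh residual: δ_res = (δ₀ + 1000)·f^(α−1) − 1000
α = ε/1000 + 1 = 0.99230, so α − 1 = -0.00770
f^(α−1) = 0.047^(-0.00770) = 1.023823
δ_res = (-7.6 + 1000) × 1.023823 − 1000 = 1016.042 − 1000 = 16.04‰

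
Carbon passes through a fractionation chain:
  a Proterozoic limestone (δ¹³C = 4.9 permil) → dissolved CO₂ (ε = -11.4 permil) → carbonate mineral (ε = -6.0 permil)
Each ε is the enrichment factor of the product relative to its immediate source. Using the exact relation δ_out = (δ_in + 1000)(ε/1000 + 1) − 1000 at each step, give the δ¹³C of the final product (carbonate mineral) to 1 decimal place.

step 1: δ = (4.90 + 1000)·(-11.4/1000 + 1) − 1000 = -6.56 permil
step 2: δ = (-6.56 + 1000)·(-6.0/1000 + 1) − 1000 = -12.52 permil

-12.5 permil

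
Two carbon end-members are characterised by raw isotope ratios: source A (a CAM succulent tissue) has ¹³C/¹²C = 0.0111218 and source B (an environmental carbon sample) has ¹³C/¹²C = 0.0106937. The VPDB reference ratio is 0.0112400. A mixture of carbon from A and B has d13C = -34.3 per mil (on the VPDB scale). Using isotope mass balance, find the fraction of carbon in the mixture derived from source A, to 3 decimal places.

δ_A = (0.0111218/0.0112400 − 1)×1000 = (0.989484 − 1)×1000 = -10.516 per mil
δ_B = (0.0106937/0.0112400 − 1)×1000 = (0.951397 − 1)×1000 = -48.603 per mil
f_A = (δ_mix − δ_B)/(δ_A − δ_B) = (-34.3 − (-48.603))/(-10.516 − (-48.603))
f_A = 14.303 / 38.087 = 0.3755

0.376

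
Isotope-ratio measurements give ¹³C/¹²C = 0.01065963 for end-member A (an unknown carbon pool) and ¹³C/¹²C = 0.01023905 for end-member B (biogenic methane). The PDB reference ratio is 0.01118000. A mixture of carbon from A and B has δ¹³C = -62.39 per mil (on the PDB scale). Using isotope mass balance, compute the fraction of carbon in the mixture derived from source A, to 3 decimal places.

0.579

δ_A = (0.01065963/0.01118000 − 1)×1000 = (0.953455 − 1)×1000 = -46.545 per mil
δ_B = (0.01023905/0.01118000 − 1)×1000 = (0.915836 − 1)×1000 = -84.164 per mil
f_A = (δ_mix − δ_B)/(δ_A − δ_B) = (-62.39 − (-84.164))/(-46.545 − (-84.164))
f_A = 21.774 / 37.619 = 0.5788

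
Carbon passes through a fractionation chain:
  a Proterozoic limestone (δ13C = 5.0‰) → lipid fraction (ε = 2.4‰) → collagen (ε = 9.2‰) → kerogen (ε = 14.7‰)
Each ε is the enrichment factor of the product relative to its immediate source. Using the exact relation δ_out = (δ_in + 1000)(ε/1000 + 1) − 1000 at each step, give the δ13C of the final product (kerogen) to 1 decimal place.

step 1: δ = (5.00 + 1000)·(2.4/1000 + 1) − 1000 = 7.41‰
step 2: δ = (7.41 + 1000)·(9.2/1000 + 1) − 1000 = 16.68‰
step 3: δ = (16.68 + 1000)·(14.7/1000 + 1) − 1000 = 31.63‰

31.6‰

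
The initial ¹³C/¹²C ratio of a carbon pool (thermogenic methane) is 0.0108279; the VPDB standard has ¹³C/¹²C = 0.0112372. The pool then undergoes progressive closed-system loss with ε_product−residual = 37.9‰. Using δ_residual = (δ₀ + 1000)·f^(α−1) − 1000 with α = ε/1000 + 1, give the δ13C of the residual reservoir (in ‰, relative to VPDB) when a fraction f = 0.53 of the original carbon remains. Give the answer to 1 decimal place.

δ₀ = (0.0108279/0.0112372 − 1)×1000 = (0.963576 − 1)×1000 = -36.424‰
α − 1 = ε/1000 = 0.0379
f^(α−1) = 0.53^(0.0379) = 0.976225
δ_res = (-36.424 + 1000) × 0.976225 − 1000 = 940.668 − 1000 = -59.33‰

-59.3‰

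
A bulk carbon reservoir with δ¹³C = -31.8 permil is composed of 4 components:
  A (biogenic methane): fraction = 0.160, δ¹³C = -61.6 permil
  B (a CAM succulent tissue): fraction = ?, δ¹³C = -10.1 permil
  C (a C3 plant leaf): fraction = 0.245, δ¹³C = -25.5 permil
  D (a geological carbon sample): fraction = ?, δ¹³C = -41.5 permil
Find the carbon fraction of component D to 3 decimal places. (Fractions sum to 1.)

0.309

Let f_D and f_B be the unknown fractions; fractions sum to 1 so f_D + f_B = 0.595.
Mass balance: Σ fᵢ·δᵢ = δ_bulk ⇒ f_D·(-41.5) + f_B·(-10.1) = -31.8 − (-16.104) = -15.697
Substitute f_B = 0.595 − f_D:
f_D·(-41.5 − -10.1) = -15.697 − 0.595×(-10.1) = -9.687
f_D = -9.687 / -31.4 = 0.3085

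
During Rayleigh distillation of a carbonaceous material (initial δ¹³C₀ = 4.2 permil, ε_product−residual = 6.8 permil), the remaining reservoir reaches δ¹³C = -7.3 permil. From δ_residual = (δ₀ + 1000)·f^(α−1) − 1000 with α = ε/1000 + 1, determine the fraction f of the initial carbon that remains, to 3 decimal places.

α − 1 = ε/1000 = 0.0068
(δ_res + 1000)/(δ₀ + 1000) = (-7.3 + 1000)/(4.2 + 1000) = 992.7/1004.2 = 0.988548
f = 0.988548^(1/0.0068) = exp(ln(0.988548)/0.0068) = exp(-0.01152/0.0068)
f = exp(-1.6938) = 0.1838

0.184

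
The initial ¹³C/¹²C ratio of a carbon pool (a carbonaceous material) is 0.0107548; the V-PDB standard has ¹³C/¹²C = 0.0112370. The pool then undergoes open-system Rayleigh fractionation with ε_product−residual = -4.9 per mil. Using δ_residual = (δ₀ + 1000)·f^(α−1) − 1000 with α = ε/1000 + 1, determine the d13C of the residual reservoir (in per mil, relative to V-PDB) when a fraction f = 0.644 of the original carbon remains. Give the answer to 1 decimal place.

δ₀ = (0.0107548/0.0112370 − 1)×1000 = (0.957088 − 1)×1000 = -42.912 per mil
α − 1 = ε/1000 = -0.0049
f^(α−1) = 0.644^(-0.0049) = 1.002159
δ_res = (-42.912 + 1000) × 1.002159 − 1000 = 959.154 − 1000 = -40.85 per mil

-40.8 per mil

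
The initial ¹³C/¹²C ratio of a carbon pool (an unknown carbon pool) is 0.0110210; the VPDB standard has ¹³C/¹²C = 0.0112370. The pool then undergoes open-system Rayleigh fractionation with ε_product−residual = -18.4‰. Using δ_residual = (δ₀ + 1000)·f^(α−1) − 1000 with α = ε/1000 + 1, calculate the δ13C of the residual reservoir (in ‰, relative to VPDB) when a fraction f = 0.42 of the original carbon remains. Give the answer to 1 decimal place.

δ₀ = (0.0110210/0.0112370 − 1)×1000 = (0.980778 − 1)×1000 = -19.222‰
α − 1 = ε/1000 = -0.0184
f^(α−1) = 0.42^(-0.0184) = 1.016090
δ_res = (-19.222 + 1000) × 1.016090 − 1000 = 996.559 − 1000 = -3.44‰

-3.4‰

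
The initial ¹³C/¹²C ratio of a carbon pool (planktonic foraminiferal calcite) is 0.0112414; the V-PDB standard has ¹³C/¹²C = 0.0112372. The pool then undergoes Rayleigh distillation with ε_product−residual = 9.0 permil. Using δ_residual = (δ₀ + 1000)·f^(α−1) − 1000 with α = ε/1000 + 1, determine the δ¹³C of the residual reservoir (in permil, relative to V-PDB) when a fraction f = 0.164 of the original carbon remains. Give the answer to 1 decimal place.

δ₀ = (0.0112414/0.0112372 − 1)×1000 = (1.000374 − 1)×1000 = 0.374 permil
α − 1 = ε/1000 = 0.0090
f^(α−1) = 0.164^(0.0090) = 0.983861
δ_res = (0.374 + 1000) × 0.983861 − 1000 = 984.228 − 1000 = -15.77 permil

-15.8 permil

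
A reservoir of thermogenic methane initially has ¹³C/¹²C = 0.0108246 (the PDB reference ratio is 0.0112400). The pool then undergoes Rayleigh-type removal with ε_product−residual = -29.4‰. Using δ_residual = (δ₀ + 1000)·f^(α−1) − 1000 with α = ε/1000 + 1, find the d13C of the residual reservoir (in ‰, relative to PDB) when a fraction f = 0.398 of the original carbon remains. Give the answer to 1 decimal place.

-10.5‰

δ₀ = (0.0108246/0.0112400 − 1)×1000 = (0.963043 − 1)×1000 = -36.957‰
α − 1 = ε/1000 = -0.0294
f^(α−1) = 0.398^(-0.0294) = 1.027456
δ_res = (-36.957 + 1000) × 1.027456 − 1000 = 989.484 − 1000 = -10.52‰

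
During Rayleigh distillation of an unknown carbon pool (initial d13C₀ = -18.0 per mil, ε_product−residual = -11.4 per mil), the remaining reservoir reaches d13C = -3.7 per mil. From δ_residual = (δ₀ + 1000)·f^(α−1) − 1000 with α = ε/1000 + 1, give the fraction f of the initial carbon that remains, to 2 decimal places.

0.28

α − 1 = ε/1000 = -0.0114
(δ_res + 1000)/(δ₀ + 1000) = (-3.7 + 1000)/(-18.0 + 1000) = 996.3/982.0 = 1.014562
f = 1.014562^(1/-0.0114) = exp(ln(1.014562)/-0.0114) = exp(0.01446/-0.0114)
f = exp(-1.2682) = 0.2813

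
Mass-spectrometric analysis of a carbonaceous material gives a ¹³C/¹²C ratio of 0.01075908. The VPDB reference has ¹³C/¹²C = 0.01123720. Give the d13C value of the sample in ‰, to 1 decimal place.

-42.5‰

d13C = (R_sample / R_standard − 1) × 1000
R_sample / R_standard = 0.01075908 / 0.01123720 = 0.957452
d13C = (0.957452 − 1) × 1000 = -42.55‰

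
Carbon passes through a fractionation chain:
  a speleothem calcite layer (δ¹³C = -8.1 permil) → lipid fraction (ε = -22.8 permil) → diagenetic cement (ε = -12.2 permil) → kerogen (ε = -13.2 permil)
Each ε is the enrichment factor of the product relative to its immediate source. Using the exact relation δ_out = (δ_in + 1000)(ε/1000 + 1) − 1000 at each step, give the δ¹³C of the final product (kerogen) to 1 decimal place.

step 1: δ = (-8.10 + 1000)·(-22.8/1000 + 1) − 1000 = -30.72 permil
step 2: δ = (-30.72 + 1000)·(-12.2/1000 + 1) − 1000 = -42.54 permil
step 3: δ = (-42.54 + 1000)·(-13.2/1000 + 1) − 1000 = -55.18 permil

-55.2 permil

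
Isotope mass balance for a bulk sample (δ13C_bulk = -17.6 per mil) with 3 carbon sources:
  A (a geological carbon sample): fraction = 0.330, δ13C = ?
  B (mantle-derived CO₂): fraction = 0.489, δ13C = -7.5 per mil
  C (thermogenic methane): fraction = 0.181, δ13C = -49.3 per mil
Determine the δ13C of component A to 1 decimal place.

-15.2 per mil

Isotope mass balance: δ_bulk = Σ fᵢ·δᵢ.
-17.6 = 0.330×δ_A + 0.489×(-7.5) + 0.181×(-49.3)
0.330·δ_A = -17.6 − (-12.591) = -5.009
δ_A = -5.009 / 0.330 = -15.18 per mil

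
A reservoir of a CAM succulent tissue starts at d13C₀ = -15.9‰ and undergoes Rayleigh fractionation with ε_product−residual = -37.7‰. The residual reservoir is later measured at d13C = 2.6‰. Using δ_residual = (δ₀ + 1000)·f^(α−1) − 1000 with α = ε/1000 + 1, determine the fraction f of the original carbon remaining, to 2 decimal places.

0.61

α − 1 = ε/1000 = -0.0377
(δ_res + 1000)/(δ₀ + 1000) = (2.6 + 1000)/(-15.9 + 1000) = 1002.6/984.1 = 1.018799
f = 1.018799^(1/-0.0377) = exp(ln(1.018799)/-0.0377) = exp(0.01862/-0.0377)
f = exp(-0.4940) = 0.6102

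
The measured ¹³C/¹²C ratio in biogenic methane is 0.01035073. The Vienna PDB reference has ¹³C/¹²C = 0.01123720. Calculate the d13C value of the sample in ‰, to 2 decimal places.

d13C = (R_sample / R_standard − 1) × 1000
R_sample / R_standard = 0.01035073 / 0.01123720 = 0.921113
d13C = (0.921113 − 1) × 1000 = -78.887‰

-78.89‰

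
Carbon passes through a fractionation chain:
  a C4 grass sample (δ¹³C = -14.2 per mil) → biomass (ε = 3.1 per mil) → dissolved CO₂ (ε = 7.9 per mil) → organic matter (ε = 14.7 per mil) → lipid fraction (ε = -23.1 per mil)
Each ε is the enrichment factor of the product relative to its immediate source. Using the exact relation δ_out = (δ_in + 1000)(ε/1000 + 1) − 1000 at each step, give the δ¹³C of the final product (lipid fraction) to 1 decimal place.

step 1: δ = (-14.20 + 1000)·(3.1/1000 + 1) − 1000 = -11.14 per mil
step 2: δ = (-11.14 + 1000)·(7.9/1000 + 1) − 1000 = -3.33 per mil
step 3: δ = (-3.33 + 1000)·(14.7/1000 + 1) − 1000 = 11.32 per mil
step 4: δ = (11.32 + 1000)·(-23.1/1000 + 1) − 1000 = -12.04 per mil

-12.0 per mil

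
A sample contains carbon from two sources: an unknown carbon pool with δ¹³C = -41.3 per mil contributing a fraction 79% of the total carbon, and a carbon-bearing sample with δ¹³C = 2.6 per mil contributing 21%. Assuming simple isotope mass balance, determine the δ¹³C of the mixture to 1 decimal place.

-32.1 per mil

δ_mix = f_A·δ_A + f_B·δ_B
δ_mix = 0.79 × (-41.3) + 0.21 × (2.6)
δ_mix = -32.63 + 0.55 = -32.08 per mil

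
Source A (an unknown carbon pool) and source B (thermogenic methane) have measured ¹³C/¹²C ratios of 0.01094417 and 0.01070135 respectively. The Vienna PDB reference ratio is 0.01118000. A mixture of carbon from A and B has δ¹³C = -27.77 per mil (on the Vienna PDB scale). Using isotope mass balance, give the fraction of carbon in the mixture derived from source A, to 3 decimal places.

δ_A = (0.01094417/0.01118000 − 1)×1000 = (0.978906 − 1)×1000 = -21.094 per mil
δ_B = (0.01070135/0.01118000 − 1)×1000 = (0.957187 − 1)×1000 = -42.813 per mil
f_A = (δ_mix − δ_B)/(δ_A − δ_B) = (-27.77 − (-42.813))/(-21.094 − (-42.813))
f_A = 15.043 / 21.719 = 0.6926

0.693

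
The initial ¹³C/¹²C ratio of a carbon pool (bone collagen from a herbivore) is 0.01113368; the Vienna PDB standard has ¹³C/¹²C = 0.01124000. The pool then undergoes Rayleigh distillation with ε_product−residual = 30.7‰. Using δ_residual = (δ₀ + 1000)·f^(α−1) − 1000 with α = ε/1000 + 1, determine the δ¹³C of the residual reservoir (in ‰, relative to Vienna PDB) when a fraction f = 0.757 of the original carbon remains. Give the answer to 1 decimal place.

δ₀ = (0.01113368/0.01124000 − 1)×1000 = (0.990541 − 1)×1000 = -9.459‰
α − 1 = ε/1000 = 0.0307
f^(α−1) = 0.757^(0.0307) = 0.991490
δ_res = (-9.459 + 1000) × 0.991490 − 1000 = 982.111 − 1000 = -17.89‰

-17.9‰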